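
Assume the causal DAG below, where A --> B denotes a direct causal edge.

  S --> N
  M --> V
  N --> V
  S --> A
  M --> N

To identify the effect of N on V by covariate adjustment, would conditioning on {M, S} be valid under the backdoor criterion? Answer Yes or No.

Yes

Backdoor paths from N to V (paths whose first edge points into N):
  P1: N <- M -> V
Condition 1 (no descendant of N in the set): holds — descendants of N are {V}; none are in {M, S}.
Condition 2 (every backdoor path blocked by {M, S}):
  P1: blocked at fork node M ∈ conditioning set.
{M, S} satisfies the backdoor criterion.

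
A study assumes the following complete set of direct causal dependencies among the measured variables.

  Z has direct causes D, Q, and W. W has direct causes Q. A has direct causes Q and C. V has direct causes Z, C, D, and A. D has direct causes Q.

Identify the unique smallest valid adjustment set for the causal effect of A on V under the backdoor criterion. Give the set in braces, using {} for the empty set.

Variables eligible for adjustment (non-descendants of A, excluding A and V): {C, D, Q, W, Z}.
Backdoor paths from A to V:
  P1: A <- Q -> D -> Z -> V
  P2: A <- Q -> D -> V
  P3: A <- Q -> W -> Z <- D -> V
  P4: A <- Q -> W -> Z -> V
  P5: A <- Q -> Z <- D -> V
  P6: A <- Q -> Z -> V
  P7: A <- C -> V
The empty set is not sufficient: P1 (A <- Q -> D -> Z -> V) has no collider blocking it and no conditioned non-collider, so it is open.
Try {C, Q}:
  P1: blocked at fork node Q ∈ conditioning set.
  P2: blocked at fork node Q ∈ conditioning set.
  P3: blocked at fork node Q ∈ conditioning set.
  P4: blocked at fork node Q ∈ conditioning set.
  P5: blocked at fork node Q ∈ conditioning set.
  P6: blocked at fork node Q ∈ conditioning set.
  P7: blocked at fork node C ∈ conditioning set.
{C, Q} contains no descendant of A and blocks every backdoor path.
Every element of {C, Q} is needed (dropping C leaves P7 open; dropping Q leaves P1 open), so no proper subset is valid.
Among all size-2 subsets of the eligible variables, only {C, Q} blocks every backdoor path, so it is the unique smallest valid adjustment set.

{C, Q}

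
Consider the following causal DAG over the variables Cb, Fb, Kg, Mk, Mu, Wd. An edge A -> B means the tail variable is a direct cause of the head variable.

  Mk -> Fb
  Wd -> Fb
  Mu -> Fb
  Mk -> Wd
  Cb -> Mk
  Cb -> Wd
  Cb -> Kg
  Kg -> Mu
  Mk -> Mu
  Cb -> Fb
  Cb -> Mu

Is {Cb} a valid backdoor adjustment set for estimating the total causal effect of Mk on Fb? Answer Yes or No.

Backdoor paths from Mk to Fb (paths whose first edge points into Mk):
  P1: Mk <- Cb -> Kg -> Mu -> Fb
  P2: Mk <- Cb -> Wd -> Fb
  P3: Mk <- Cb -> Mu -> Fb
  P4: Mk <- Cb -> Fb
Condition 1 (no descendant of Mk in the set): holds — descendants of Mk are {Fb, Mu, Wd}; none are in {Cb}.
Condition 2 (every backdoor path blocked by {Cb}):
  P1: blocked at fork node Cb ∈ conditioning set.
  P2: blocked at fork node Cb ∈ conditioning set.
  P3: blocked at fork node Cb ∈ conditioning set.
  P4: blocked at fork node Cb ∈ conditioning set.
{Cb} satisfies the backdoor criterion.

Yes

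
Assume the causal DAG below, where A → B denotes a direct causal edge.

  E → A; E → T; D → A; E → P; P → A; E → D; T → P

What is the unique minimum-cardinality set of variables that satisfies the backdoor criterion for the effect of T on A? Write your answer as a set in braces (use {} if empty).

{E}

Variables eligible for adjustment (non-descendants of T, excluding T and A): {D, E}.
Backdoor paths from T to A:
  P1: T <- E -> D -> A
  P2: T <- E -> P -> A
  P3: T <- E -> A
The empty set is not sufficient: P1 (T <- E -> D -> A) has no collider blocking it and no conditioned non-collider, so it is open.
Try {E}:
  P1: blocked at fork node E ∈ conditioning set.
  P2: blocked at fork node E ∈ conditioning set.
  P3: blocked at fork node E ∈ conditioning set.
{E} contains no descendant of T and blocks every backdoor path.
No other singleton works — e.g. {D} leaves P2 open — so {E} is the unique smallest valid adjustment set.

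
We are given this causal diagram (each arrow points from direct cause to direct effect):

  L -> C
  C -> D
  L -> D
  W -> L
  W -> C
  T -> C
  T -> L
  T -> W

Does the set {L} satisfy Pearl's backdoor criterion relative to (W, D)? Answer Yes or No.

Backdoor paths from W to D (paths whose first edge points into W):
  P1: W <- T -> L -> C -> D
  P2: W <- T -> L -> D
  P3: W <- T -> C <- L -> D
  P4: W <- T -> C -> D
Condition 1 (no descendant of W in the set): FAILS — L is a descendant of W.
Condition 2 (every backdoor path blocked by {L}):
  P1: blocked at chain node L ∈ conditioning set.
  P2: blocked at chain node L ∈ conditioning set.
  P3: blocked at collider C (neither it nor any descendant is in the conditioning set).
  P4: open — no interior node is in the conditioning set.
{L} does not satisfy the backdoor criterion.

No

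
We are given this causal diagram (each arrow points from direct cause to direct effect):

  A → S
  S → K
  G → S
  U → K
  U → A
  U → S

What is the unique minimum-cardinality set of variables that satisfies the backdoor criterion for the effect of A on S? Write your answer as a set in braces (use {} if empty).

{U}

Variables eligible for adjustment (non-descendants of A, excluding A and S): {G, U}.
Backdoor paths from A to S:
  P1: A <- U -> S
  P2: A <- U -> K <- S
The empty set is not sufficient: P1 (A <- U -> S) has no collider blocking it and no conditioned non-collider, so it is open.
Try {U}:
  P1: blocked at fork node U ∈ conditioning set.
  P2: blocked at fork node U ∈ conditioning set.
{U} contains no descendant of A and blocks every backdoor path.
No other singleton works — e.g. {G} leaves P1 open — so {U} is the unique smallest valid adjustment set.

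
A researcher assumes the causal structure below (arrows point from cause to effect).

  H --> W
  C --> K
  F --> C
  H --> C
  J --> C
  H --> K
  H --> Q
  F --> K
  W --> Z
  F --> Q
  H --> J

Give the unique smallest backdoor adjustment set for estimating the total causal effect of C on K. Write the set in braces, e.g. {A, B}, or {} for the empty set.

{F, H}

Variables eligible for adjustment (non-descendants of C, excluding C and K): {F, H, J, Q, W, Z}.
Backdoor paths from C to K:
  P1: C <- F -> Q <- H -> K
  P2: C <- F -> K
  P3: C <- H -> Q <- F -> K
  P4: C <- H -> K
  P5: C <- J <- H -> Q <- F -> K
  P6: C <- J <- H -> K
The empty set is not sufficient: P2 (C <- F -> K) has no collider blocking it and no conditioned non-collider, so it is open.
Try {F, H}:
  P1: blocked at fork node F ∈ conditioning set.
  P2: blocked at fork node F ∈ conditioning set.
  P3: blocked at fork node H ∈ conditioning set.
  P4: blocked at fork node H ∈ conditioning set.
  P5: blocked at fork node H ∈ conditioning set.
  P6: blocked at fork node H ∈ conditioning set.
{F, H} contains no descendant of C and blocks every backdoor path.
Every element of {F, H} is needed (dropping F leaves P2 open; dropping H leaves P4 open), so no proper subset is valid.
Among all size-2 subsets of the eligible variables, only {F, H} blocks every backdoor path, so it is the unique smallest valid adjustment set.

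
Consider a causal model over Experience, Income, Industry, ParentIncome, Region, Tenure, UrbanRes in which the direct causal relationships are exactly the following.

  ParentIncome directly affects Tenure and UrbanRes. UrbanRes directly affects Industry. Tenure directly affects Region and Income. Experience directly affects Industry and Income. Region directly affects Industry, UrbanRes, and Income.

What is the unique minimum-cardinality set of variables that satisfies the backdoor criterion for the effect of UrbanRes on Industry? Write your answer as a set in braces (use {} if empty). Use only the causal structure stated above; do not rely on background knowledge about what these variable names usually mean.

{Region}

Variables eligible for adjustment (non-descendants of UrbanRes, excluding UrbanRes and Industry): {Experience, Income, ParentIncome, Region, Tenure}.
Backdoor paths from UrbanRes to Industry:
  P1: UrbanRes <- ParentIncome -> Tenure -> Region -> Income <- Experience -> Industry
  P2: UrbanRes <- ParentIncome -> Tenure -> Region -> Industry
  P3: UrbanRes <- ParentIncome -> Tenure -> Income <- Region -> Industry
  P4: UrbanRes <- ParentIncome -> Tenure -> Income <- Experience -> Industry
  P5: UrbanRes <- Region <- Tenure -> Income <- Experience -> Industry
  P6: UrbanRes <- Region -> Income <- Experience -> Industry
  P7: UrbanRes <- Region -> Industry
The empty set is not sufficient: P2 (UrbanRes <- ParentIncome -> Tenure -> Region -> Industry) has no collider blocking it and no conditioned non-collider, so it is open.
Try {Region}:
  P1: blocked at chain node Region ∈ conditioning set.
  P2: blocked at chain node Region ∈ conditioning set.
  P3: blocked at collider Income (neither it nor any descendant is in the conditioning set).
  P4: blocked at collider Income (neither it nor any descendant is in the conditioning set).
  P5: blocked at chain node Region ∈ conditioning set.
  P6: blocked at fork node Region ∈ conditioning set.
  P7: blocked at fork node Region ∈ conditioning set.
{Region} contains no descendant of UrbanRes and blocks every backdoor path.
No other singleton works — e.g. {ParentIncome} leaves P7 open — so {Region} is the unique smallest valid adjustment set.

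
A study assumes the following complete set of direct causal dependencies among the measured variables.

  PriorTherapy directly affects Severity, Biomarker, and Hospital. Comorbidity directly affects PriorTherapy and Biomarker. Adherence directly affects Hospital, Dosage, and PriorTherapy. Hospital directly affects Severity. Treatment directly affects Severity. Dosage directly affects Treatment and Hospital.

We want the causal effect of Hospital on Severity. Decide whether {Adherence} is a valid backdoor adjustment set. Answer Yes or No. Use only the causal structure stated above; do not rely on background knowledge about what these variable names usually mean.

Backdoor paths from Hospital to Severity (paths whose first edge points into Hospital):
  P1: Hospital <- Adherence -> Dosage -> Treatment -> Severity
  P2: Hospital <- Adherence -> PriorTherapy -> Severity
  P3: Hospital <- Dosage <- Adherence -> PriorTherapy -> Severity
  P4: Hospital <- Dosage -> Treatment -> Severity
  P5: Hospital <- PriorTherapy <- Adherence -> Dosage -> Treatment -> Severity
  P6: Hospital <- PriorTherapy -> Severity
Condition 1 (no descendant of Hospital in the set): holds — descendants of Hospital are {Severity}; none are in {Adherence}.
Condition 2 (every backdoor path blocked by {Adherence}):
  P1: blocked at fork node Adherence ∈ conditioning set.
  P2: blocked at fork node Adherence ∈ conditioning set.
  P3: blocked at fork node Adherence ∈ conditioning set.
  P4: open — no interior node is in the conditioning set.
  P5: blocked at fork node Adherence ∈ conditioning set.
  P6: open — no interior node is in the conditioning set.
{Adherence} does not satisfy the backdoor criterion.

No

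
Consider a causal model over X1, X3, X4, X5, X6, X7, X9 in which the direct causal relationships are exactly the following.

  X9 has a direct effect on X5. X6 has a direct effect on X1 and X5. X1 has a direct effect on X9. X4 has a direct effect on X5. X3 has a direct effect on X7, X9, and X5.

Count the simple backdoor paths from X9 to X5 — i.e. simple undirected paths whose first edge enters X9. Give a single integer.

A backdoor path from X9 to X5 is any simple undirected path whose first edge points into X9 (i.e. leaves X9 via a parent).
Parents of X9: {X1, X3}.
Enumerating:
  P1: X9 <- X3 -> X5
  P2: X9 <- X1 <- X6 -> X5
That exhausts the simple backdoor paths. Count: 2.

2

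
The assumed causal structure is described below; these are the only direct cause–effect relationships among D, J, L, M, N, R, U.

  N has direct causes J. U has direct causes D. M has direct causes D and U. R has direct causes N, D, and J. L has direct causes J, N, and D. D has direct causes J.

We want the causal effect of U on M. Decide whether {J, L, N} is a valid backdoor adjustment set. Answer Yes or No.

No

Backdoor paths from U to M (paths whose first edge points into U):
  P1: U <- D -> M
Condition 1 (no descendant of U in the set): holds — descendants of U are {M}; none are in {J, L, N}.
Condition 2 (every backdoor path blocked by {J, L, N}):
  P1: open — no interior node is in the conditioning set.
{J, L, N} does not satisfy the backdoor criterion.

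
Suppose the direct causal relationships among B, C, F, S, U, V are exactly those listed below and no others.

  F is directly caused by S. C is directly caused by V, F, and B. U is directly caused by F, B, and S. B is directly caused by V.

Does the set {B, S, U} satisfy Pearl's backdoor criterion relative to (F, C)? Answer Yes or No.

Backdoor paths from F to C (paths whose first edge points into F):
  P1: F <- S -> U <- B <- V -> C
  P2: F <- S -> U <- B -> C
Condition 1 (no descendant of F in the set): FAILS — U is a descendant of F.
Condition 2 (every backdoor path blocked by {B, S, U}):
  P1: blocked at fork node S ∈ conditioning set.
  P2: blocked at fork node S ∈ conditioning set.
{B, S, U} does not satisfy the backdoor criterion.

No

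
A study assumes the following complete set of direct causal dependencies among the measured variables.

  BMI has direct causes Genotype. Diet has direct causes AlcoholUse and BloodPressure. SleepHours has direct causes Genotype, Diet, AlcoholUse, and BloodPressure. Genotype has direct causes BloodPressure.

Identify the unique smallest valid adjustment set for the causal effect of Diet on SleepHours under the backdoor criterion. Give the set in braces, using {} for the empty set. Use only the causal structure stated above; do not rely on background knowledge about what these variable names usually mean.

{AlcoholUse, BloodPressure}

Variables eligible for adjustment (non-descendants of Diet, excluding Diet and SleepHours): {AlcoholUse, BMI, BloodPressure, Genotype}.
Backdoor paths from Diet to SleepHours:
  P1: Diet <- BloodPressure -> Genotype -> SleepHours
  P2: Diet <- BloodPressure -> SleepHours
  P3: Diet <- AlcoholUse -> SleepHours
The empty set is not sufficient: P1 (Diet <- BloodPressure -> Genotype -> SleepHours) has no collider blocking it and no conditioned non-collider, so it is open.
Try {AlcoholUse, BloodPressure}:
  P1: blocked at fork node BloodPressure ∈ conditioning set.
  P2: blocked at fork node BloodPressure ∈ conditioning set.
  P3: blocked at fork node AlcoholUse ∈ conditioning set.
{AlcoholUse, BloodPressure} contains no descendant of Diet and blocks every backdoor path.
Every element of {AlcoholUse, BloodPressure} is needed (dropping AlcoholUse leaves P3 open; dropping BloodPressure leaves P1 open), so no proper subset is valid.
Among all size-2 subsets of the eligible variables, only {AlcoholUse, BloodPressure} blocks every backdoor path, so it is the unique smallest valid adjustment set.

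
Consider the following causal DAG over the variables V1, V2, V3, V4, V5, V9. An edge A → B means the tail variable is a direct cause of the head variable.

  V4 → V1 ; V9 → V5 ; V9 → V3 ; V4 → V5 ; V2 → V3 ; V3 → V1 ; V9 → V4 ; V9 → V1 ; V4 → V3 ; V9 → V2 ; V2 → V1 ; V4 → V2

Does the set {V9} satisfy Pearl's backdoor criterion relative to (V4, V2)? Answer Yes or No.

Backdoor paths from V4 to V2 (paths whose first edge points into V4):
  P1: V4 <- V9 -> V2
  P2: V4 <- V9 -> V3 <- V2
  P3: V4 <- V9 -> V3 -> V1 <- V2
  P4: V4 <- V9 -> V1 <- V2
  P5: V4 <- V9 -> V1 <- V3 <- V2
Condition 1 (no descendant of V4 in the set): holds — descendants of V4 are {V1, V2, V3, V5}; none are in {V9}.
Condition 2 (every backdoor path blocked by {V9}):
  P1: blocked at fork node V9 ∈ conditioning set.
  P2: blocked at fork node V9 ∈ conditioning set.
  P3: blocked at fork node V9 ∈ conditioning set.
  P4: blocked at fork node V9 ∈ conditioning set.
  P5: blocked at fork node V9 ∈ conditioning set.
{V9} satisfies the backdoor criterion.

Yes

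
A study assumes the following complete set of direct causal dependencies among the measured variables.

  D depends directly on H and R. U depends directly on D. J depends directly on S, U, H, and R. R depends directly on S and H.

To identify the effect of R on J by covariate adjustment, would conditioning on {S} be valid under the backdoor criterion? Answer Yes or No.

Backdoor paths from R to J (paths whose first edge points into R):
  P1: R <- H -> D -> U -> J
  P2: R <- H -> J
  P3: R <- S -> J
Condition 1 (no descendant of R in the set): holds — descendants of R are {D, J, U}; none are in {S}.
Condition 2 (every backdoor path blocked by {S}):
  P1: open — no interior node is in the conditioning set.
  P2: open — no interior node is in the conditioning set.
  P3: blocked at fork node S ∈ conditioning set.
{S} does not satisfy the backdoor criterion.

No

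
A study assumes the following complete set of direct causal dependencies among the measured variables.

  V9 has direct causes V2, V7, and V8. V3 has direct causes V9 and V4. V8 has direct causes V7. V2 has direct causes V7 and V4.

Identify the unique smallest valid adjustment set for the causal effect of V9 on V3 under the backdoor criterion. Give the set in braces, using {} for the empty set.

{V4}

Variables eligible for adjustment (non-descendants of V9, excluding V9 and V3): {V2, V4, V7, V8}.
Backdoor paths from V9 to V3:
  P1: V9 <- V7 -> V2 <- V4 -> V3
  P2: V9 <- V2 <- V4 -> V3
  P3: V9 <- V8 <- V7 -> V2 <- V4 -> V3
The empty set is not sufficient: P2 (V9 <- V2 <- V4 -> V3) has no collider blocking it and no conditioned non-collider, so it is open.
Try {V4}:
  P1: blocked at collider V2 (neither it nor any descendant is in the conditioning set).
  P2: blocked at fork node V4 ∈ conditioning set.
  P3: blocked at collider V2 (neither it nor any descendant is in the conditioning set).
{V4} contains no descendant of V9 and blocks every backdoor path.
No other singleton works — e.g. {V7} leaves P2 open — so {V4} is the unique smallest valid adjustment set.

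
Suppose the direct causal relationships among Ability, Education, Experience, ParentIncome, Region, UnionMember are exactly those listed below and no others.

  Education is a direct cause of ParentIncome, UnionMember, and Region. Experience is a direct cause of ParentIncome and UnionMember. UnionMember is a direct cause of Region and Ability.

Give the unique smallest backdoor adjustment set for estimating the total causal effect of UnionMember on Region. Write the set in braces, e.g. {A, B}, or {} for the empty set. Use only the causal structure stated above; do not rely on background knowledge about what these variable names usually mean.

Variables eligible for adjustment (non-descendants of UnionMember, excluding UnionMember and Region): {Education, Experience, ParentIncome}.
Backdoor paths from UnionMember to Region:
  P1: UnionMember <- Education -> Region
  P2: UnionMember <- Experience -> ParentIncome <- Education -> Region
The empty set is not sufficient: P1 (UnionMember <- Education -> Region) has no collider blocking it and no conditioned non-collider, so it is open.
Try {Education}:
  P1: blocked at fork node Education ∈ conditioning set.
  P2: blocked at collider ParentIncome (neither it nor any descendant is in the conditioning set).
{Education} contains no descendant of UnionMember and blocks every backdoor path.
No other singleton works — e.g. {Experience} leaves P1 open — so {Education} is the unique smallest valid adjustment set.

{Education}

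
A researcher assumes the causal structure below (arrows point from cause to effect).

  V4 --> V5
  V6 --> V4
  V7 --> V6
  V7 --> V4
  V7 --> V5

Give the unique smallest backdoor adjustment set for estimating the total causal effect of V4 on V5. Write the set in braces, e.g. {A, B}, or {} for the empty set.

{V7}

Variables eligible for adjustment (non-descendants of V4, excluding V4 and V5): {V6, V7}.
Backdoor paths from V4 to V5:
  P1: V4 <- V7 -> V5
  P2: V4 <- V6 <- V7 -> V5
The empty set is not sufficient: P1 (V4 <- V7 -> V5) has no collider blocking it and no conditioned non-collider, so it is open.
Try {V7}:
  P1: blocked at fork node V7 ∈ conditioning set.
  P2: blocked at fork node V7 ∈ conditioning set.
{V7} contains no descendant of V4 and blocks every backdoor path.
No other singleton works — e.g. {V6} leaves P1 open — so {V7} is the unique smallest valid adjustment set.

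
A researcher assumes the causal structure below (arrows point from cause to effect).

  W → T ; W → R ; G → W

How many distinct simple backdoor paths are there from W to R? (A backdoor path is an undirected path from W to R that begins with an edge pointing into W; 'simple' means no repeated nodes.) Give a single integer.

A backdoor path from W to R is any simple undirected path whose first edge points into W (i.e. leaves W via a parent).
Parents of W: {G}.
No simple path from any parent of W reaches R without revisiting W, so there are no backdoor paths.

0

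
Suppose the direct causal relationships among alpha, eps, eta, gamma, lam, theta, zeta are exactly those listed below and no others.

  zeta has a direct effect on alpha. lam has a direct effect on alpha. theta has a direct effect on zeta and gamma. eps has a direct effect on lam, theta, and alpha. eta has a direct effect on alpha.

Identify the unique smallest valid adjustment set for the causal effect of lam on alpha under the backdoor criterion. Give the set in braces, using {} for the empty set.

{eps}

Variables eligible for adjustment (non-descendants of lam, excluding lam and alpha): {eps, eta, gamma, theta, zeta}.
Backdoor paths from lam to alpha:
  P1: lam <- eps -> theta -> zeta -> alpha
  P2: lam <- eps -> alpha
The empty set is not sufficient: P1 (lam <- eps -> theta -> zeta -> alpha) has no collider blocking it and no conditioned non-collider, so it is open.
Try {eps}:
  P1: blocked at fork node eps ∈ conditioning set.
  P2: blocked at fork node eps ∈ conditioning set.
{eps} contains no descendant of lam and blocks every backdoor path.
No other singleton works — e.g. {eta} leaves P1 open — so {eps} is the unique smallest valid adjustment set.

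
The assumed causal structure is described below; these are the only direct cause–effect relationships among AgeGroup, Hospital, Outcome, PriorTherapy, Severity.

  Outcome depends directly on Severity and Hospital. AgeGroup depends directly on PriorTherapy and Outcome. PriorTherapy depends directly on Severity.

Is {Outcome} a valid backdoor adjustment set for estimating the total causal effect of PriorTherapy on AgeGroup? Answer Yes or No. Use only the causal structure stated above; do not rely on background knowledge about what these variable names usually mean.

Yes

Backdoor paths from PriorTherapy to AgeGroup (paths whose first edge points into PriorTherapy):
  P1: PriorTherapy <- Severity -> Outcome -> AgeGroup
Condition 1 (no descendant of PriorTherapy in the set): holds — descendants of PriorTherapy are {AgeGroup}; none are in {Outcome}.
Condition 2 (every backdoor path blocked by {Outcome}):
  P1: blocked at chain node Outcome ∈ conditioning set.
{Outcome} satisfies the backdoor criterion.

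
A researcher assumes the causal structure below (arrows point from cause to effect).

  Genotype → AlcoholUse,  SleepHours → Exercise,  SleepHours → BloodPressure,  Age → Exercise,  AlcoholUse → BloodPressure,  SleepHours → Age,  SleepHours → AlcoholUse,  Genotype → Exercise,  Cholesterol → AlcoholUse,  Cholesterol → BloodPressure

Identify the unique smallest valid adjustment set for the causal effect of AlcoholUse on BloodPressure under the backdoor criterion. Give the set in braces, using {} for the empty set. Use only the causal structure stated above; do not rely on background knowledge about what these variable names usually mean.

{Cholesterol, SleepHours}

Variables eligible for adjustment (non-descendants of AlcoholUse, excluding AlcoholUse and BloodPressure): {Age, Cholesterol, Exercise, Genotype, SleepHours}.
Backdoor paths from AlcoholUse to BloodPressure:
  P1: AlcoholUse <- SleepHours -> BloodPressure
  P2: AlcoholUse <- Cholesterol -> BloodPressure
  P3: AlcoholUse <- Genotype -> Exercise <- SleepHours -> BloodPressure
  P4: AlcoholUse <- Genotype -> Exercise <- Age <- SleepHours -> BloodPressure
The empty set is not sufficient: P1 (AlcoholUse <- SleepHours -> BloodPressure) has no collider blocking it and no conditioned non-collider, so it is open.
Try {Cholesterol, SleepHours}:
  P1: blocked at fork node SleepHours ∈ conditioning set.
  P2: blocked at fork node Cholesterol ∈ conditioning set.
  P3: blocked at collider Exercise (neither it nor any descendant is in the conditioning set).
  P4: blocked at collider Exercise (neither it nor any descendant is in the conditioning set).
{Cholesterol, SleepHours} contains no descendant of AlcoholUse and blocks every backdoor path.
Every element of {Cholesterol, SleepHours} is needed (dropping Cholesterol leaves P2 open; dropping SleepHours leaves P1 open), so no proper subset is valid.
Among all size-2 subsets of the eligible variables, only {Cholesterol, SleepHours} blocks every backdoor path, so it is the unique smallest valid adjustment set.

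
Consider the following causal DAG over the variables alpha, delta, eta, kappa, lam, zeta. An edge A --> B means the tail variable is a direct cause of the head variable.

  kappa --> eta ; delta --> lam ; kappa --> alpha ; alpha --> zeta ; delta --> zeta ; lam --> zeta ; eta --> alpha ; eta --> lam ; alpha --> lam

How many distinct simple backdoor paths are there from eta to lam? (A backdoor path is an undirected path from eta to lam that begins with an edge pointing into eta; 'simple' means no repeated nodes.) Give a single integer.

3

A backdoor path from eta to lam is any simple undirected path whose first edge points into eta (i.e. leaves eta via a parent).
Parents of eta: {kappa}.
Enumerating:
  P1: eta <- kappa -> alpha -> lam
  P2: eta <- kappa -> alpha -> zeta <- delta -> lam
  P3: eta <- kappa -> alpha -> zeta <- lam
That exhausts the simple backdoor paths. Count: 3.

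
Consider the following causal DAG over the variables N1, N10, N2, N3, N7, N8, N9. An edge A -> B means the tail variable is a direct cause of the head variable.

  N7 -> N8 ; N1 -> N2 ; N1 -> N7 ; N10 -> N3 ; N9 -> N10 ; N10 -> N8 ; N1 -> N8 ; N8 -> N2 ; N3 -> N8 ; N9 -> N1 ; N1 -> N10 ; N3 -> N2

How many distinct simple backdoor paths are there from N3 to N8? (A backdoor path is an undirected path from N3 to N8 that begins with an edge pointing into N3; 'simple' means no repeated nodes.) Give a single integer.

7

A backdoor path from N3 to N8 is any simple undirected path whose first edge points into N3 (i.e. leaves N3 via a parent).
Parents of N3: {N10}.
Enumerating:
  P1: N3 <- N10 <- N9 -> N1 -> N7 -> N8
  P2: N3 <- N10 <- N9 -> N1 -> N8
  P3: N3 <- N10 <- N9 -> N1 -> N2 <- N8
  P4: N3 <- N10 <- N1 -> N7 -> N8
  P5: N3 <- N10 <- N1 -> N8
  P6: N3 <- N10 <- N1 -> N2 <- N8
  P7: N3 <- N10 -> N8
That exhausts the simple backdoor paths. Count: 7.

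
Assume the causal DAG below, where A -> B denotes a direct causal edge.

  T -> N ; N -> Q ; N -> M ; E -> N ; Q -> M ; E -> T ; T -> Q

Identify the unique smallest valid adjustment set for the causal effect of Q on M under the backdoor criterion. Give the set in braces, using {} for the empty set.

{N}

Variables eligible for adjustment (non-descendants of Q, excluding Q and M): {E, N, T}.
Backdoor paths from Q to M:
  P1: Q <- T <- E -> N -> M
  P2: Q <- T -> N -> M
  P3: Q <- N -> M
The empty set is not sufficient: P1 (Q <- T <- E -> N -> M) has no collider blocking it and no conditioned non-collider, so it is open.
Try {N}:
  P1: blocked at chain node N ∈ conditioning set.
  P2: blocked at chain node N ∈ conditioning set.
  P3: blocked at fork node N ∈ conditioning set.
{N} contains no descendant of Q and blocks every backdoor path.
No other singleton works — e.g. {E} leaves P2 open — so {N} is the unique smallest valid adjustment set.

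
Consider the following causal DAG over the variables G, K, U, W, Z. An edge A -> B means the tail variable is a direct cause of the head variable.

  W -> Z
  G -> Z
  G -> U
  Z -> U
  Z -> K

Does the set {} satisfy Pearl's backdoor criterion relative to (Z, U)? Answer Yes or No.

No

Backdoor paths from Z to U (paths whose first edge points into Z):
  P1: Z <- G -> U
Condition 1 (no descendant of Z in the set): holds — descendants of Z are {K, U}; none are in {}.
Condition 2 (every backdoor path blocked by {}):
  P1: open — no interior node is in the conditioning set.
{} does not satisfy the backdoor criterion.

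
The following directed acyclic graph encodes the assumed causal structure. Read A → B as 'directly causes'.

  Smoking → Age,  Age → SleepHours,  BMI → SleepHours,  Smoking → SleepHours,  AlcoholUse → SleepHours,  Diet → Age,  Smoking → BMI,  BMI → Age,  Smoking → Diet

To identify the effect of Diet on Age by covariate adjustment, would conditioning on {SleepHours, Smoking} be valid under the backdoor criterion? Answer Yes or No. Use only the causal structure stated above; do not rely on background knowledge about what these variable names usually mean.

No

Backdoor paths from Diet to Age (paths whose first edge points into Diet):
  P1: Diet <- Smoking -> BMI -> Age
  P2: Diet <- Smoking -> BMI -> SleepHours <- Age
  P3: Diet <- Smoking -> Age
  P4: Diet <- Smoking -> SleepHours <- BMI -> Age
  P5: Diet <- Smoking -> SleepHours <- Age
Condition 1 (no descendant of Diet in the set): FAILS — SleepHours is a descendant of Diet.
Condition 2 (every backdoor path blocked by {SleepHours, Smoking}):
  P1: blocked at fork node Smoking ∈ conditioning set.
  P2: blocked at fork node Smoking ∈ conditioning set.
  P3: blocked at fork node Smoking ∈ conditioning set.
  P4: blocked at fork node Smoking ∈ conditioning set.
  P5: blocked at fork node Smoking ∈ conditioning set.
{SleepHours, Smoking} does not satisfy the backdoor criterion.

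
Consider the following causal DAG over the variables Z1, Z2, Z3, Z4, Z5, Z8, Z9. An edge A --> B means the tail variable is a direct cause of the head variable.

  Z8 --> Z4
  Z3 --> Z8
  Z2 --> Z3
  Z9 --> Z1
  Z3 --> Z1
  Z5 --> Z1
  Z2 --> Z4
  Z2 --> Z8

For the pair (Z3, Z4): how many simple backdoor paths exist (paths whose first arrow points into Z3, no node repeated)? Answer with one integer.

A backdoor path from Z3 to Z4 is any simple undirected path whose first edge points into Z3 (i.e. leaves Z3 via a parent).
Parents of Z3: {Z2}.
Enumerating:
  P1: Z3 <- Z2 -> Z8 -> Z4
  P2: Z3 <- Z2 -> Z4
That exhausts the simple backdoor paths. Count: 2.

2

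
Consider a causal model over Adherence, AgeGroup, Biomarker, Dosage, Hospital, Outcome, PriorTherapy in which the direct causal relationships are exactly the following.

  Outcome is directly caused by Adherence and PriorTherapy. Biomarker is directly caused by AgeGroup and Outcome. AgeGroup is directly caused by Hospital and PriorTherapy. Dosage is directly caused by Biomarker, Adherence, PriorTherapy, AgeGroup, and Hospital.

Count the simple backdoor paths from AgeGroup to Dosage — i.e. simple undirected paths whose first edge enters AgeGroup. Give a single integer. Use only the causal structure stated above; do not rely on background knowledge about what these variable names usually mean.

A backdoor path from AgeGroup to Dosage is any simple undirected path whose first edge points into AgeGroup (i.e. leaves AgeGroup via a parent).
Parents of AgeGroup: {Hospital, PriorTherapy}.
Enumerating:
  P1: AgeGroup <- Hospital -> Dosage
  P2: AgeGroup <- PriorTherapy -> Outcome <- Adherence -> Dosage
  P3: AgeGroup <- PriorTherapy -> Outcome -> Biomarker -> Dosage
  P4: AgeGroup <- PriorTherapy -> Dosage
That exhausts the simple backdoor paths. Count: 4.

4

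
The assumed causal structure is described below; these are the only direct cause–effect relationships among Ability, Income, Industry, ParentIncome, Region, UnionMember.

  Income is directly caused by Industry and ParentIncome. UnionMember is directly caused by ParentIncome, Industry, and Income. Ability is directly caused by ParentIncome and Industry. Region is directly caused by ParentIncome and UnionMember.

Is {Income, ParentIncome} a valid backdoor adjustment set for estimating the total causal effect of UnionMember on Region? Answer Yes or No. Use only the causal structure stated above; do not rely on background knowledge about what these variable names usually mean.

Backdoor paths from UnionMember to Region (paths whose first edge points into UnionMember):
  P1: UnionMember <- Industry -> Ability <- ParentIncome -> Region
  P2: UnionMember <- Industry -> Income <- ParentIncome -> Region
  P3: UnionMember <- ParentIncome -> Region
  P4: UnionMember <- Income <- Industry -> Ability <- ParentIncome -> Region
  P5: UnionMember <- Income <- ParentIncome -> Region
Condition 1 (no descendant of UnionMember in the set): holds — descendants of UnionMember are {Region}; none are in {Income, ParentIncome}.
Condition 2 (every backdoor path blocked by {Income, ParentIncome}):
  P1: blocked at collider Ability (neither it nor any descendant is in the conditioning set).
  P2: blocked at fork node ParentIncome ∈ conditioning set.
  P3: blocked at fork node ParentIncome ∈ conditioning set.
  P4: blocked at chain node Income ∈ conditioning set.
  P5: blocked at chain node Income ∈ conditioning set.
{Income, ParentIncome} satisfies the backdoor criterion.

Yes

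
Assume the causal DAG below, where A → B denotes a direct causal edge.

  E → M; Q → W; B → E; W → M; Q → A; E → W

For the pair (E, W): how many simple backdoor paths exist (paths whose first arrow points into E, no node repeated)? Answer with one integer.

0

A backdoor path from E to W is any simple undirected path whose first edge points into E (i.e. leaves E via a parent).
Parents of E: {B}.
No simple path from any parent of E reaches W without revisiting E, so there are no backdoor paths.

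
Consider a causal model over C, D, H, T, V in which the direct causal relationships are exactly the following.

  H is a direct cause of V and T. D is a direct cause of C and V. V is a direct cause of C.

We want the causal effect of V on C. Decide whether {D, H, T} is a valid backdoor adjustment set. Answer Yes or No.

Yes

Backdoor paths from V to C (paths whose first edge points into V):
  P1: V <- D -> C
Condition 1 (no descendant of V in the set): holds — descendants of V are {C}; none are in {D, H, T}.
Condition 2 (every backdoor path blocked by {D, H, T}):
  P1: blocked at fork node D ∈ conditioning set.
{D, H, T} satisfies the backdoor criterion.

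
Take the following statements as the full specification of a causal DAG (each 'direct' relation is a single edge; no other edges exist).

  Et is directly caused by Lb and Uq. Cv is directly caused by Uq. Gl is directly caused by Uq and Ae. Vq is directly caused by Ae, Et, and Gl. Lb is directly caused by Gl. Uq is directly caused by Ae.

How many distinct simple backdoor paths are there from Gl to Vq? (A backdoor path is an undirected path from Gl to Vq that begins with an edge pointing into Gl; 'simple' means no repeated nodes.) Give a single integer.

4

A backdoor path from Gl to Vq is any simple undirected path whose first edge points into Gl (i.e. leaves Gl via a parent).
Parents of Gl: {Ae, Uq}.
Enumerating:
  P1: Gl <- Ae -> Uq -> Et -> Vq
  P2: Gl <- Ae -> Vq
  P3: Gl <- Uq <- Ae -> Vq
  P4: Gl <- Uq -> Et -> Vq
That exhausts the simple backdoor paths. Count: 4.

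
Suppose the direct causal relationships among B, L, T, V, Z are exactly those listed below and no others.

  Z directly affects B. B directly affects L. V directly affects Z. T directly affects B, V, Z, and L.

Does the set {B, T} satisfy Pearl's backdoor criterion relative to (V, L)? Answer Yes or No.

No

Backdoor paths from V to L (paths whose first edge points into V):
  P1: V <- T -> Z -> B -> L
  P2: V <- T -> B -> L
  P3: V <- T -> L
Condition 1 (no descendant of V in the set): FAILS — B is a descendant of V.
Condition 2 (every backdoor path blocked by {B, T}):
  P1: blocked at fork node T ∈ conditioning set.
  P2: blocked at fork node T ∈ conditioning set.
  P3: blocked at fork node T ∈ conditioning set.
{B, T} does not satisfy the backdoor criterion.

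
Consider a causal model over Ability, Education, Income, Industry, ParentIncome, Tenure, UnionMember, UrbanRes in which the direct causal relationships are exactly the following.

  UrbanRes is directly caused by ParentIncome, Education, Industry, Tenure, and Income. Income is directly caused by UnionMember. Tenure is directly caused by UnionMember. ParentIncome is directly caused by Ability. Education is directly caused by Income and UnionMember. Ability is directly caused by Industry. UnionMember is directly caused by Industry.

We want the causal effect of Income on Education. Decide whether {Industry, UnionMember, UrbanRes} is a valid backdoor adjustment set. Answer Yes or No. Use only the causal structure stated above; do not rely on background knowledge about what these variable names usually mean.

No

Backdoor paths from Income to Education (paths whose first edge points into Income):
  P1: Income <- UnionMember <- Industry -> Ability -> ParentIncome -> UrbanRes <- Education
  P2: Income <- UnionMember <- Industry -> UrbanRes <- Education
  P3: Income <- UnionMember -> Tenure -> UrbanRes <- Education
  P4: Income <- UnionMember -> Education
Condition 1 (no descendant of Income in the set): FAILS — UrbanRes is a descendant of Income.
Condition 2 (every backdoor path blocked by {Industry, UnionMember, UrbanRes}):
  P1: blocked at chain node UnionMember ∈ conditioning set.
  P2: blocked at chain node UnionMember ∈ conditioning set.
  P3: blocked at fork node UnionMember ∈ conditioning set.
  P4: blocked at fork node UnionMember ∈ conditioning set.
{Industry, UnionMember, UrbanRes} does not satisfy the backdoor criterion.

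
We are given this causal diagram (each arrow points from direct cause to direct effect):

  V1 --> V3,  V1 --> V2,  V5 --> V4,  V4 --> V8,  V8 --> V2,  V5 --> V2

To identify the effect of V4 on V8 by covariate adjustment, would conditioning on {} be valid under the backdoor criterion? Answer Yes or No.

Yes

Backdoor paths from V4 to V8 (paths whose first edge points into V4):
  P1: V4 <- V5 -> V2 <- V8
Condition 1 (no descendant of V4 in the set): holds — descendants of V4 are {V2, V8}; none are in {}.
Condition 2 (every backdoor path blocked by {}):
  P1: blocked at collider V2 (neither it nor any descendant is in the conditioning set).
{} satisfies the backdoor criterion.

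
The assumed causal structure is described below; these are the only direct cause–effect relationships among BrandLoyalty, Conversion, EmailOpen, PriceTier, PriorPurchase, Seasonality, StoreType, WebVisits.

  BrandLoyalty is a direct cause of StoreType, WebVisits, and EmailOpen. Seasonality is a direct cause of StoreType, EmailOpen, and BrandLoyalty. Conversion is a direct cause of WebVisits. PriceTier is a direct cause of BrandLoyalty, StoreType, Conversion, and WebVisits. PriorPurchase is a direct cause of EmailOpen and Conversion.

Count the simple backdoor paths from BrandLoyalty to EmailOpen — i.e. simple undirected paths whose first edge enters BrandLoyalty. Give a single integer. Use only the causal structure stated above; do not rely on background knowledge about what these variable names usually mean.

6

A backdoor path from BrandLoyalty to EmailOpen is any simple undirected path whose first edge points into BrandLoyalty (i.e. leaves BrandLoyalty via a parent).
Parents of BrandLoyalty: {PriceTier, Seasonality}.
Enumerating:
  P1: BrandLoyalty <- PriceTier -> Conversion <- PriorPurchase -> EmailOpen
  P2: BrandLoyalty <- PriceTier -> WebVisits <- Conversion <- PriorPurchase -> EmailOpen
  P3: BrandLoyalty <- PriceTier -> StoreType <- Seasonality -> EmailOpen
  P4: BrandLoyalty <- Seasonality -> EmailOpen
  P5: BrandLoyalty <- Seasonality -> StoreType <- PriceTier -> Conversion <- PriorPurchase -> EmailOpen
  P6: BrandLoyalty <- Seasonality -> StoreType <- PriceTier -> WebVisits <- Conversion <- PriorPurchase -> EmailOpen
That exhausts the simple backdoor paths. Count: 6.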